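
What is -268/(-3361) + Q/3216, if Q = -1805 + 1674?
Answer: 421597/10808976 ≈ 0.039004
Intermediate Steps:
Q = -131
-268/(-3361) + Q/3216 = -268/(-3361) - 131/3216 = -268*(-1/3361) - 131*1/3216 = 268/3361 - 131/3216 = 421597/10808976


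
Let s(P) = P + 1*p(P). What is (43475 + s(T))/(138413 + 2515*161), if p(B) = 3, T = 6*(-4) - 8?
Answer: 21723/271664 ≈ 0.079963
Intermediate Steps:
T = -32 (T = -24 - 8 = -32)
s(P) = 3 + P (s(P) = P + 1*3 = P + 3 = 3 + P)
(43475 + s(T))/(138413 + 2515*161) = (43475 + (3 - 32))/(138413 + 2515*161) = (43475 - 29)/(138413 + 404915) = 43446/543328 = 43446*(1/543328) = 21723/271664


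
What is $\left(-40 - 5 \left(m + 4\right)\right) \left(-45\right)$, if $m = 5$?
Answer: $3825$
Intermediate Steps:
$\left(-40 - 5 \left(m + 4\right)\right) \left(-45\right) = \left(-40 - 5 \left(5 + 4\right)\right) \left(-45\right) = \left(-40 - 45\right) \left(-45\right) = \left(-85\right) \left(-45\right) = 3825$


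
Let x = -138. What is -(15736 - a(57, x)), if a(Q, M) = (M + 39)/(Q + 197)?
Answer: -3997043/254 ≈ -15736.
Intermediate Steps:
a(Q, M) = (39 + M)/(197 + Q)
-(15736 - a(57, x)) = -(15736 - (39 - 138)/(197 + 57)) = -(15736 - (-99)/254) = -(15736 - 1*(-99/254)) = -(15736 + 99/254) = -1*3997043/254 = -3997043/254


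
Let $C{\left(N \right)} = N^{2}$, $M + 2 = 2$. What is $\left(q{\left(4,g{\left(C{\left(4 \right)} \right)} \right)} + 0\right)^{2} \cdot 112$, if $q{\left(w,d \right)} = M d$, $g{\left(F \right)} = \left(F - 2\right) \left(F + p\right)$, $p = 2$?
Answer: $0$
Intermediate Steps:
$M = 0$ ($M = -2 + 2 = 0$)
$g{\left(F \right)} = \left(-2 + F\right) \left(2 + F\right)$ ($g{\left(F \right)} = \left(F - 2\right) \left(F + 2\right) = \left(-2 + F\right) \left(2 + F\right)$)
$q{\left(w,d \right)} = 0$ ($q{\left(w,d \right)} = 0 d = 0$)
$\left(q{\left(4,g{\left(C{\left(4 \right)} \right)} \right)} + 0\right)^{2} \cdot 112 = \left(0 + 0\right)^{2} \cdot 112 = 0^{2} \cdot 112 = 0 \cdot 112 = 0$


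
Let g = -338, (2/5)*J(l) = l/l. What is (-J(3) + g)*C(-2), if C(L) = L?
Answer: 681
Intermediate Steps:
J(l) = 5/2 (J(l) = 5*(l/l)/2 = (5/2)*1 = 5/2)
(-J(3) + g)*C(-2) = (-1*5/2 - 338)*(-2) = (-5/2 - 338)*(-2) = -681/2*(-2) = 681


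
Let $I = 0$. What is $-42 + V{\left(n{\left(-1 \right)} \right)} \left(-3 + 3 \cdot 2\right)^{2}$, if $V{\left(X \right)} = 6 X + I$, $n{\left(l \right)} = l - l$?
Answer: $-42$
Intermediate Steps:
$n{\left(l \right)} = 0$
$V{\left(X \right)} = 6 X$ ($V{\left(X \right)} = 6 X + 0 = 6 X$)
$-42 + V{\left(n{\left(-1 \right)} \right)} \left(-3 + 3 \cdot 2\right)^{2} = -42 + 6 \cdot 0 \left(-3 + 3 \cdot 2\right)^{2} = -42 + 0 \left(-3 + 6\right)^{2} = -42 + 0 \cdot 3^{2} = -42 + 0 \cdot 9 = -42 + 0 = -42$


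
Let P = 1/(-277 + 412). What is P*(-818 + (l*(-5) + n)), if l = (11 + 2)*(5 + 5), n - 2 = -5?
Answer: -1471/135 ≈ -10.896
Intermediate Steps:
n = -3 (n = 2 - 5 = -3)
l = 130 (l = 13*10 = 130)
P = 1/135 ≈ 0.0074074
P*(-818 + (l*(-5) + n)) = (-818 + (130*(-5) - 3))/135 = (-818 + (-650 - 3))/135 = (-818 - 653)/135 = (1/135)*(-1471) = -1471/135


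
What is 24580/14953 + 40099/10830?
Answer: 45568513/8523210 ≈ 5.3464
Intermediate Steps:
24580/14953 + 40099/10830 = 45568513/8523210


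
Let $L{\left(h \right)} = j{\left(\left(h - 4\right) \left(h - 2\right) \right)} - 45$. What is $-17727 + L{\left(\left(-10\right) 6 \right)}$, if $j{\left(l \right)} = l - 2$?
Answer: $-13806$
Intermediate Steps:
$j{\left(l \right)} = -2 + l$
$L{\left(h \right)} = -47 + \left(-4 + h\right) \left(-2 + h\right)$ ($L{\left(h \right)} = \left(-2 + \left(h - 4\right) \left(h - 2\right)\right) - 45 = \left(-2 + \left(-4 + h\right) \left(-2 + h\right)\right) - 45 = -47 + \left(-4 + h\right) \left(-2 + h\right)$)
$-17727 + L{\left(\left(-10\right) 6 \right)} = -17727 - \left(39 - 3600 + 6 \left(-10\right) 6\right) = -17727 - \left(-321 - 3600\right) = -17727 + \left(-39 + 3600 + 360\right) = -17727 + 3921 = -13806$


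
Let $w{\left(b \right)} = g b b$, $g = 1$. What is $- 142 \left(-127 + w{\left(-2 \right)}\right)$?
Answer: $17466$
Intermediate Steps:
$w{\left(b \right)} = b^{2}$ ($w{\left(b \right)} = 1 b b = b b = b^{2}$)
$- 142 \left(-127 + w{\left(-2 \right)}\right) = - 142 \left(-127 + \left(-2\right)^{2}\right) = - 142 \left(-127 + 4\right) = \left(-142\right) \left(-123\right) = 17466$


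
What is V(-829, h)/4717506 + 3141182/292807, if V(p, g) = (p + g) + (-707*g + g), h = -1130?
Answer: 15051566891639/1381318779342 ≈ 10.897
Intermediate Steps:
V(p, g) = p - 705*g (V(p, g) = (g + p) - 706*g = p - 705*g)
V(-829, h)/4717506 + 3141182/292807 = (-829 - 705*(-1130))/4717506 + 3141182/292807 = (-829 + 796650)*(1/4717506) + 3141182*(1/292807) = 795821*(1/4717506) + 3141182/292807 = 795821/4717506 + 3141182/292807 = 15051566891639/1381318779342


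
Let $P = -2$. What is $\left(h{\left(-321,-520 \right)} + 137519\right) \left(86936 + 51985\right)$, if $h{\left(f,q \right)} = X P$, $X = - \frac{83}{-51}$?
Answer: $\frac{324765022021}{17} \approx 1.9104 \cdot 10^{10}$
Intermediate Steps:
$X = \frac{83}{51}$ ($X = \left(-83\right) \left(- \frac{1}{51}\right) = \frac{83}{51} \approx 1.6275$)
$h{\left(f,q \right)} = - \frac{166}{51}$ ($h{\left(f,q \right)} = \frac{83}{51} \left(-2\right) = - \frac{166}{51}$)
$\left(h{\left(-321,-520 \right)} + 137519\right) \left(86936 + 51985\right) = \left(- \frac{166}{51} + 137519\right) \left(86936 + 51985\right) = \frac{7013303}{51} \cdot 138921 = \frac{324765022021}{17}$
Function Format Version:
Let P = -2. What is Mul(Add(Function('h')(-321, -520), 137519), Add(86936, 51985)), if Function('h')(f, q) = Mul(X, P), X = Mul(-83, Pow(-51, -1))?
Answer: Rational(324765022021, 17) ≈ 1.9104e+10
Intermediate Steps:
X = Rational(83, 51) (X = Mul(-83, Rational(-1, 51)) = Rational(83, 51) ≈ 1.6275)
Function('h')(f, q) = Rational(-166, 51) (Function('h')(f, q) = Mul(Rational(83, 51), -2) = Rational(-166, 51))
Mul(Add(Function('h')(-321, -520), 137519), Add(86936, 51985)) = Mul(Add(Rational(-166, 51), 137519), Add(86936, 51985)) = Mul(Rational(7013303, 51), 138921) = Rational(324765022021, 17)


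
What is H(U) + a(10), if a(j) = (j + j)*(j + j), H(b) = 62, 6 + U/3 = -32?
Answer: 462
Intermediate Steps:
U = -114 (U = -18 + 3*(-32) = -18 - 96 = -114)
a(j) = 4*j² (a(j) = (2*j)*(2*j) = 4*j²)
H(U) + a(10) = 62 + 4*10² = 62 + 4*100 = 62 + 400 = 462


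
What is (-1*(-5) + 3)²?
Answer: 64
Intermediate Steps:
(-1*(-5) + 3)² = (5 + 3)² = 8² = 64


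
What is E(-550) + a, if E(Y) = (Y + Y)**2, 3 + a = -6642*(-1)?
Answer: 1216639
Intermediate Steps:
a = 6639 (a = -3 - 6642*(-1) = -3 + 6642 = 6639)
E(Y) = 4*Y**2 (E(Y) = (2*Y)**2 = 4*Y**2)
E(-550) + a = 4*(-550)**2 + 6639 = 4*302500 + 6639 = 1210000 + 6639 = 1216639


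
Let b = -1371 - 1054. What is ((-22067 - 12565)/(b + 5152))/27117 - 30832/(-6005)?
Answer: 253306509992/49339788255 ≈ 5.1339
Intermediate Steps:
b = -2425
((-22067 - 12565)/(b + 5152))/27117 - 30832/(-6005) = ((-22067 - 12565)/(-2425 + 5152))/27117 - 30832/(-6005) = -34632/2727*(1/27117) - 30832*(-1/6005) = -34632*1/2727*(1/27117) + 30832/6005 = -3848/303*1/27117 + 30832/6005 = -3848/8216451 + 30832/6005 = 253306509992/49339788255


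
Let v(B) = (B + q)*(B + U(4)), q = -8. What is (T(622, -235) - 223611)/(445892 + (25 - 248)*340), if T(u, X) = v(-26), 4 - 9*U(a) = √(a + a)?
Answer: -2004679/3330648 + 17*√2/832662 ≈ -0.60186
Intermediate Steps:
U(a) = 4/9 - √2*√a/9 (U(a) = 4/9 - √(a + a)/9 = 4/9 - √2*√a/9)
v(B) = (-8 + B)*(4/9 + B - 2*√2/9) (v(B) = (B - 8)*(B + (4/9 - √2*√4/9)) = (-8 + B)*(B + (4/9 - ⅑*√2*2)) = (-8 + B)*(B + (4/9 - 2*√2/9)) = (-8 + B)*(4/9 + B - 2*√2/9))
T(u, X) = 7820/9 + 68*√2/9 (T(u, X) = -32/9 + (-26)² - 68/9*(-26) + 16*√2/9 - 2/9*(-26)*√2 = -32/9 + 676 + 1768/9 + 16*√2/9 + 52*√2/9 = 7820/9 + 68*√2/9)
(T(622, -235) - 223611)/(445892 + (25 - 248)*340) = ((7820/9 + 68*√2/9) - 223611)/(445892 + (25 - 248)*340) = (-2004679/9 + 68*√2/9)/(445892 - 223*340) = (-2004679/9 + 68*√2/9)/(445892 - 75820) = (-2004679/9 + 68*√2/9)/370072 = (-2004679/9 + 68*√2/9)*(1/370072) = -2004679/3330648 + 17*√2/832662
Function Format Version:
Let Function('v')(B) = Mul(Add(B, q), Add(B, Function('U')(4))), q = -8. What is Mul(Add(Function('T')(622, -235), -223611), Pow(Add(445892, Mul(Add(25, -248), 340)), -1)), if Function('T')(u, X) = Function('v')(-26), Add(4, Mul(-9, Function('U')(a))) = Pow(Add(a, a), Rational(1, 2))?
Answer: Add(Rational(-2004679, 3330648), Mul(Rational(17, 832662), Pow(2, Rational(1, 2)))) ≈ -0.60186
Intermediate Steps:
Function('U')(a) = Add(Rational(4, 9), Mul(Rational(-1, 9), Pow(2, Rational(1, 2)), Pow(a, Rational(1, 2)))) (Function('U')(a) = Add(Rational(4, 9), Mul(Rational(-1, 9), Pow(Add(a, a), Rational(1, 2)))) = Add(Rational(4, 9), Mul(Rational(-1, 9), Pow(Mul(2, a), Rational(1, 2)))) = Add(Rational(4, 9), Mul(Rational(-1, 9), Mul(Pow(2, Rational(1, 2)), Pow(a, Rational(1, 2))))) = Add(Rational(4, 9), Mul(Rational(-1, 9), Pow(2, Rational(1, 2)), Pow(a, Rational(1, 2)))))
Function('v')(B) = Mul(Add(-8, B), Add(Rational(4, 9), B, Mul(Rational(-2, 9), Pow(2, Rational(1, 2))))) (Function('v')(B) = Mul(Add(B, -8), Add(B, Add(Rational(4, 9), Mul(Rational(-1, 9), Pow(2, Rational(1, 2)), Pow(4, Rational(1, 2)))))) = Mul(Add(-8, B), Add(B, Add(Rational(4, 9), Mul(Rational(-1, 9), Pow(2, Rational(1, 2)), 2)))) = Mul(Add(-8, B), Add(B, Add(Rational(4, 9), Mul(Rational(-2, 9), Pow(2, Rational(1, 2)))))) = Mul(Add(-8, B), Add(Rational(4, 9), B, Mul(Rational(-2, 9), Pow(2, Rational(1, 2))))))
Function('T')(u, X) = Add(Rational(7820, 9), Mul(Rational(68, 9), Pow(2, Rational(1, 2)))) (Function('T')(u, X) = Add(Rational(-32, 9), Pow(-26, 2), Mul(Rational(-68, 9), -26), Mul(Rational(16, 9), Pow(2, Rational(1, 2))), Mul(Rational(-2, 9), -26, Pow(2, Rational(1, 2)))) = Add(Rational(-32, 9), 676, Rational(1768, 9), Mul(Rational(16, 9), Pow(2, Rational(1, 2))), Mul(Rational(52, 9), Pow(2, Rational(1, 2)))) = Add(Rational(7820, 9), Mul(Rational(68, 9), Pow(2, Rational(1, 2)))))
Mul(Add(Function('T')(622, -235), -223611), Pow(Add(445892, Mul(Add(25, -248), 340)), -1)) = Mul(Add(Add(Rational(7820, 9), Mul(Rational(68, 9), Pow(2, Rational(1, 2)))), -223611), Pow(Add(445892, Mul(Add(25, -248), 340)), -1)) = Mul(Add(Rational(-2004679, 9), Mul(Rational(68, 9), Pow(2, Rational(1, 2)))), Pow(Add(445892, Mul(-223, 340)), -1)) = Mul(Add(Rational(-2004679, 9), Mul(Rational(68, 9), Pow(2, Rational(1, 2)))), Pow(Add(445892, -75820), -1)) = Mul(Add(Rational(-2004679, 9), Mul(Rational(68, 9), Pow(2, Rational(1, 2)))), Pow(370072, -1)) = Mul(Add(Rational(-2004679, 9), Mul(Rational(68, 9), Pow(2, Rational(1, 2)))), Rational(1, 370072)) = Add(Rational(-2004679, 3330648), Mul(Rational(17, 832662), Pow(2, Rational(1, 2))))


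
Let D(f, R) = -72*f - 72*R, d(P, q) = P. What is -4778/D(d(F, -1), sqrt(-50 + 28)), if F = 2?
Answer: 2389/468 - 2389*I*sqrt(22)/936 ≈ 5.1047 - 11.972*I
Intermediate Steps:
D(f, R) = -72*R - 72*f
-4778/D(d(F, -1), sqrt(-50 + 28)) = -4778/(-72*sqrt(-50 + 28) - 72*2) = -4778/(-72*I*sqrt(22) - 144) = -4778/(-144 - 72*I*sqrt(22))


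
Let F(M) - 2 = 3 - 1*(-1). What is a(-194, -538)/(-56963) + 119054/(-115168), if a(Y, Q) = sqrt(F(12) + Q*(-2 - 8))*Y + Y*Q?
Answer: -9400993749/3280157392 + 194*sqrt(5386)/56963 ≈ -2.6161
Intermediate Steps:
F(M) = 6 (F(M) = 2 + (3 - 1*(-1)) = 2 + (3 + 1) = 2 + 4 = 6)
a(Y, Q) = Q*Y + Y*sqrt(6 - 10*Q) (a(Y, Q) = sqrt(6 + Q*(-2 - 8))*Y + Y*Q = sqrt(6 + Q*(-10))*Y + Q*Y = sqrt(6 - 10*Q)*Y + Q*Y = Y*sqrt(6 - 10*Q) + Q*Y = Q*Y + Y*sqrt(6 - 10*Q))
a(-194, -538)/(-56963) + 119054/(-115168) = -194*(-538 + sqrt(6 - 10*(-538)))/(-56963) + 119054/(-115168) = -194*(-538 + sqrt(6 + 5380))*(-1/56963) + 119054*(-1/115168) = -194*(-538 + sqrt(5386))*(-1/56963) - 59527/57584 = (104372 - 194*sqrt(5386))*(-1/56963) - 59527/57584 = (-104372/56963 + 194*sqrt(5386)/56963) - 59527/57584 = -9400993749/3280157392 + 194*sqrt(5386)/56963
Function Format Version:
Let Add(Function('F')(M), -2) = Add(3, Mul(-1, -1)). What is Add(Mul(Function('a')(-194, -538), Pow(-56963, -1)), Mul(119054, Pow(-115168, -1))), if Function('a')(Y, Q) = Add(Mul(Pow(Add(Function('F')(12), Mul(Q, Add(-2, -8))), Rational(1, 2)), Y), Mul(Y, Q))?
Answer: Add(Rational(-9400993749, 3280157392), Mul(Rational(194, 56963), Pow(5386, Rational(1, 2)))) ≈ -2.6161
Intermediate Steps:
Function('F')(M) = 6 (Function('F')(M) = Add(2, Add(3, Mul(-1, -1))) = Add(2, Add(3, 1)) = Add(2, 4) = 6)
Function('a')(Y, Q) = Add(Mul(Q, Y), Mul(Y, Pow(Add(6, Mul(-10, Q)), Rational(1, 2)))) (Function('a')(Y, Q) = Add(Mul(Pow(Add(6, Mul(Q, Add(-2, -8))), Rational(1, 2)), Y), Mul(Y, Q)) = Add(Mul(Pow(Add(6, Mul(Q, -10)), Rational(1, 2)), Y), Mul(Q, Y)) = Add(Mul(Pow(Add(6, Mul(-10, Q)), Rational(1, 2)), Y), Mul(Q, Y)) = Add(Mul(Y, Pow(Add(6, Mul(-10, Q)), Rational(1, 2))), Mul(Q, Y)) = Add(Mul(Q, Y), Mul(Y, Pow(Add(6, Mul(-10, Q)), Rational(1, 2)))))
Add(Mul(Function('a')(-194, -538), Pow(-56963, -1)), Mul(119054, Pow(-115168, -1))) = Add(Mul(Mul(-194, Add(-538, Pow(Add(6, Mul(-10, -538)), Rational(1, 2)))), Pow(-56963, -1)), Mul(119054, Pow(-115168, -1))) = Add(Mul(Mul(-194, Add(-538, Pow(Add(6, 5380), Rational(1, 2)))), Rational(-1, 56963)), Mul(119054, Rational(-1, 115168))) = Add(Mul(Mul(-194, Add(-538, Pow(5386, Rational(1, 2)))), Rational(-1, 56963)), Rational(-59527, 57584)) = Add(Mul(Add(104372, Mul(-194, Pow(5386, Rational(1, 2)))), Rational(-1, 56963)), Rational(-59527, 57584)) = Add(Add(Rational(-104372, 56963), Mul(Rational(194, 56963), Pow(5386, Rational(1, 2)))), Rational(-59527, 57584)) = Add(Rational(-9400993749, 3280157392), Mul(Rational(194, 56963), Pow(5386, Rational(1, 2))))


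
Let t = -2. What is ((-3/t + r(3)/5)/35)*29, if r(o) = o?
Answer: 87/50 ≈ 1.7400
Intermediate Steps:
((-3/t + r(3)/5)/35)*29 = ((-3/(-2) + 3/5)/35)*29 = ((-3*(-½) + 3*(⅕))/35)*29 = ((3/2 + ⅗)/35)*29 = ((1/35)*(21/10))*29 = (3/50)*29 = 87/50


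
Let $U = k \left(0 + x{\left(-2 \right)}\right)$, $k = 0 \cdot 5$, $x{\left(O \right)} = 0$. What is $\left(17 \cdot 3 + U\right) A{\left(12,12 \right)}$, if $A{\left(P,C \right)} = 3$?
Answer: $153$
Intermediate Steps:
$k = 0$
$U = 0$ ($U = 0 \left(0 + 0\right) = 0 \cdot 0 = 0$)
$\left(17 \cdot 3 + U\right) A{\left(12,12 \right)} = \left(17 \cdot 3 + 0\right) 3 = \left(51 + 0\right) 3 = 51 \cdot 3 = 153$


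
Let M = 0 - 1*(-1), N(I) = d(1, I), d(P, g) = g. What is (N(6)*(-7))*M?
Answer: -42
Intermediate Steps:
N(I) = I
M = 1 (M = 0 + 1 = 1)
(N(6)*(-7))*M = (6*(-7))*1 = -42*1 = -42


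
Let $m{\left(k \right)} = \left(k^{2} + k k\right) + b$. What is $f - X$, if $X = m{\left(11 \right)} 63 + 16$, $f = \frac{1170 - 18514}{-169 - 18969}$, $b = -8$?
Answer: $- \frac{141210630}{9569} \approx -14757.0$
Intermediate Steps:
$m{\left(k \right)} = -8 + 2 k^{2}$ ($m{\left(k \right)} = \left(k^{2} + k k\right) - 8 = \left(k^{2} + k^{2}\right) - 8 = 2 k^{2} - 8 = -8 + 2 k^{2}$)
$f = \frac{8672}{9569}$ ($f = - \frac{17344}{-19138} = \left(-17344\right) \left(- \frac{1}{19138}\right) = \frac{8672}{9569} \approx 0.90626$)
$X = 14758$ ($X = \left(-8 + 2 \cdot 11^{2}\right) 63 + 16 = \left(-8 + 2 \cdot 121\right) 63 + 16 = \left(-8 + 242\right) 63 + 16 = 234 \cdot 63 + 16 = 14742 + 16 = 14758$)
$f - X = \frac{8672}{9569} - 14758 = - \frac{141210630}{9569}$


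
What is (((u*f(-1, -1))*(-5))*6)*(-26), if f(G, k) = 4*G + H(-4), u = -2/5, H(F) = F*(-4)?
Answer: -3744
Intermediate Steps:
H(F) = -4*F
u = -⅖ (u = -2*⅕ = -⅖ ≈ -0.40000)
f(G, k) = 16 + 4*G (f(G, k) = 4*G - 4*(-4) = 4*G + 16 = 16 + 4*G)
(((u*f(-1, -1))*(-5))*6)*(-26) = ((-2*(16 + 4*(-1))/5*(-5))*6)*(-26) = ((-2*(16 - 4)/5*(-5))*6)*(-26) = ((-⅖*12*(-5))*6)*(-26) = (-24/5*(-5)*6)*(-26) = (24*6)*(-26) = 144*(-26) = -3744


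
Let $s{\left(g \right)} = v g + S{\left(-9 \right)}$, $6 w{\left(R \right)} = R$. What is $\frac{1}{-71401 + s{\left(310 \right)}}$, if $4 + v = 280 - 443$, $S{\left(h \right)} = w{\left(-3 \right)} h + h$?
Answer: $- \frac{2}{246351} \approx -8.1185 \cdot 10^{-6}$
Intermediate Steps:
$w{\left(R \right)} = \frac{R}{6}$
$S{\left(h \right)} = \frac{h}{2}$ ($S{\left(h \right)} = \frac{1}{6} \left(-3\right) h + h = - \frac{h}{2} + h = \frac{h}{2}$)
$v = -167$ ($v = -4 + \left(280 - 443\right) = -4 - 163 = -167$)
$s{\left(g \right)} = - \frac{9}{2} - 167 g$ ($s{\left(g \right)} = - 167 g + \frac{1}{2} \left(-9\right) = - 167 g - \frac{9}{2} = - \frac{9}{2} - 167 g$)
$\frac{1}{-71401 + s{\left(310 \right)}} = \frac{1}{-71401 - \frac{103549}{2}} = \frac{1}{- \frac{246351}{2}} = - \frac{2}{246351}$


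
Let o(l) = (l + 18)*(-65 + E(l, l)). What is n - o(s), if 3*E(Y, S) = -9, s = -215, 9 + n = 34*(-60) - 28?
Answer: -15473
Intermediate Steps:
n = -2077 (n = -9 + (34*(-60) - 28) = -9 + (-2040 - 28) = -9 - 2068 = -2077)
E(Y, S) = -3 (E(Y, S) = (⅓)*(-9) = -3)
o(l) = -1224 - 68*l (o(l) = (l + 18)*(-65 - 3) = (18 + l)*(-68) = -1224 - 68*l)
n - o(s) = -2077 - (-1224 - 68*(-215)) = -2077 - (-1224 + 14620) = -2077 - 1*13396 = -2077 - 13396 = -15473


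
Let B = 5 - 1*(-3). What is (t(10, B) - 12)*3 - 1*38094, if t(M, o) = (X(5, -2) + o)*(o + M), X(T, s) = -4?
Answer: -37914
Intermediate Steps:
B = 8 (B = 5 + 3 = 8)
t(M, o) = (-4 + o)*(M + o) (t(M, o) = (-4 + o)*(o + M) = (-4 + o)*(M + o))
(t(10, B) - 12)*3 - 1*38094 = ((8² - 4*10 - 4*8 + 10*8) - 12)*3 - 1*38094 = ((64 - 40 - 32 + 80) - 12)*3 - 38094 = (72 - 12)*3 - 38094 = 60*3 - 38094 = 180 - 38094 = -37914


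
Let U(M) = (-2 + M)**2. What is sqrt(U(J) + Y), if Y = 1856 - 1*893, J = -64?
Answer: 3*sqrt(591) ≈ 72.932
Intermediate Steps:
Y = 963 (Y = 1856 - 893 = 963)
sqrt(U(J) + Y) = sqrt((-2 - 64)**2 + 963) = sqrt((-66)**2 + 963) = sqrt(4356 + 963) = sqrt(5319) = 3*sqrt(591)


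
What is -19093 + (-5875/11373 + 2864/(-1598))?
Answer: -10207034516/534531 ≈ -19095.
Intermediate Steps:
-19093 + (-5875/11373 + 2864/(-1598)) = -19093 + (-5875*1/11373 + 2864*(-1/1598)) = -19093 + (-5875/11373 - 1432/799) = -19093 - 1234133/534531 = -10207034516/534531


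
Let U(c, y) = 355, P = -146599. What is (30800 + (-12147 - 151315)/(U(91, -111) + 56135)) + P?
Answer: -3270824486/28245 ≈ -1.1580e+5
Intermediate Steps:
(30800 + (-12147 - 151315)/(U(91, -111) + 56135)) + P = (30800 + (-12147 - 151315)/(355 + 56135)) - 146599 = (30800 - 163462/56490) - 146599 = (30800 - 163462*1/56490) - 146599 = (30800 - 81731/28245) - 146599 = 869864269/28245 - 146599 = -3270824486/28245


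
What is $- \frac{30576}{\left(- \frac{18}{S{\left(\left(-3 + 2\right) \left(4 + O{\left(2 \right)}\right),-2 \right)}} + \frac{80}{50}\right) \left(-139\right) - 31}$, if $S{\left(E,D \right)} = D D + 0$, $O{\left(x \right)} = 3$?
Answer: $- \frac{305760}{3721} \approx -82.172$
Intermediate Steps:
$S{\left(E,D \right)} = D^{2}$ ($S{\left(E,D \right)} = D^{2} + 0 = D^{2}$)
$- \frac{30576}{\left(- \frac{18}{S{\left(\left(-3 + 2\right) \left(4 + O{\left(2 \right)}\right),-2 \right)}} + \frac{80}{50}\right) \left(-139\right) - 31} = - \frac{30576}{\left(- \frac{18}{\left(-2\right)^{2}} + \frac{80}{50}\right) \left(-139\right) - 31} = - \frac{30576}{\left(- \frac{18}{4} + 80 \cdot \frac{1}{50}\right) \left(-139\right) - 31} = - \frac{30576}{\left(\left(-18\right) \frac{1}{4} + \frac{8}{5}\right) \left(-139\right) - 31} = - \frac{30576}{\left(- \frac{9}{2} + \frac{8}{5}\right) \left(-139\right) - 31} = - \frac{30576}{\left(- \frac{29}{10}\right) \left(-139\right) - 31} = - \frac{30576}{\frac{4031}{10} - 31} = - \frac{30576}{\frac{3721}{10}} = \left(-30576\right) \frac{10}{3721} = - \frac{305760}{3721}$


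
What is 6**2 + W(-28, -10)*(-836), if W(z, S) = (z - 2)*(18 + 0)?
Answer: 451476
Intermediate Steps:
W(z, S) = -36 + 18*z (W(z, S) = (-2 + z)*18 = -36 + 18*z)
6**2 + W(-28, -10)*(-836) = 6**2 + (-36 + 18*(-28))*(-836) = 36 + (-36 - 504)*(-836) = 36 - 540*(-836) = 36 + 451440 = 451476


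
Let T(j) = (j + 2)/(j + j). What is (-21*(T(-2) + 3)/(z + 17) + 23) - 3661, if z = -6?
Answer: -40081/11 ≈ -3643.7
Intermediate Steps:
T(j) = (2 + j)/(2*j) (T(j) = (2 + j)/((2*j)) = (2 + j)*(1/(2*j)) = (2 + j)/(2*j))
(-21*(T(-2) + 3)/(z + 17) + 23) - 3661 = (-21*((½)*(2 - 2)/(-2) + 3)/(-6 + 17) + 23) - 3661 = (-21*((½)*(-½)*0 + 3)/11 + 23) - 3661 = (-21*(0 + 3)/11 + 23) - 3661 = (-63/11 + 23) - 3661 = 190/11 - 3661 = -40081/11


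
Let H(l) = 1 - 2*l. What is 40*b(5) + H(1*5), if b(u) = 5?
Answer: 191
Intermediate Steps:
40*b(5) + H(1*5) = 40*5 + (1 - 2*5) = 200 + (1 - 2*5) = 200 + (1 - 10) = 200 - 9 = 191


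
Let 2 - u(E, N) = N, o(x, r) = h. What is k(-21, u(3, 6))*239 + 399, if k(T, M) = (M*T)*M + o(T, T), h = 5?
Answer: -78710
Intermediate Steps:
o(x, r) = 5
u(E, N) = 2 - N
k(T, M) = 5 + T*M² (k(T, M) = (M*T)*M + 5 = T*M² + 5 = 5 + T*M²)
k(-21, u(3, 6))*239 + 399 = (5 - 21*(2 - 1*6)²)*239 + 399 = (5 - 21*(2 - 6)²)*239 + 399 = (5 - 21*(-4)²)*239 + 399 = (5 - 21*16)*239 + 399 = (5 - 336)*239 + 399 = -331*239 + 399 = -79109 + 399 = -78710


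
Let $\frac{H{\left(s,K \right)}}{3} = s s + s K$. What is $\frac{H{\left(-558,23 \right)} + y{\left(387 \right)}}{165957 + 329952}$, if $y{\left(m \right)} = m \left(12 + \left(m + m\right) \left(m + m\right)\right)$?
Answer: $\frac{8620098}{18367} \approx 469.33$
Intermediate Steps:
$H{\left(s,K \right)} = 3 s^{2} + 3 K s$ ($H{\left(s,K \right)} = 3 \left(s s + s K\right) = 3 \left(s^{2} + K s\right) = 3 s^{2} + 3 K s$)
$y{\left(m \right)} = m \left(12 + 4 m^{2}\right)$ ($y{\left(m \right)} = m \left(12 + 2 m 2 m\right) = m \left(12 + 4 m^{2}\right)$)
$\frac{H{\left(-558,23 \right)} + y{\left(387 \right)}}{165957 + 329952} = \frac{3 \left(-558\right) \left(23 - 558\right) + 4 \cdot 387 \left(3 + 387^{2}\right)}{165957 + 329952} = \frac{3 \left(-558\right) \left(-535\right) + 4 \cdot 387 \left(3 + 149769\right)}{495909} = \left(895590 + 4 \cdot 387 \cdot 149772\right) \frac{1}{495909} = \left(895590 + 231847056\right) \frac{1}{495909} = 232742646 \cdot \frac{1}{495909} = \frac{8620098}{18367}$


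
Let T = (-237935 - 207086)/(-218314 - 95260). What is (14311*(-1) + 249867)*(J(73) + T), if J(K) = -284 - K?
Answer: -13132352646866/156787 ≈ -8.3759e+7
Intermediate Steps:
T = 445021/313574 (T = -445021/(-313574) = -445021*(-1/313574) = 445021/313574 ≈ 1.4192)
(14311*(-1) + 249867)*(J(73) + T) = (14311*(-1) + 249867)*((-284 - 1*73) + 445021/313574) = (-14311 + 249867)*((-284 - 73) + 445021/313574) = 235556*(-357 + 445021/313574) = 235556*(-111500897/313574) = -13132352646866/156787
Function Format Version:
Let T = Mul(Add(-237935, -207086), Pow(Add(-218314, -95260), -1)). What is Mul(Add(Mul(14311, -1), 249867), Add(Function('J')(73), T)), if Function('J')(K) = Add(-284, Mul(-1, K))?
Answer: Rational(-13132352646866, 156787) ≈ -8.3759e+7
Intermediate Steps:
T = Rational(445021, 313574) (T = Mul(-445021, Pow(-313574, -1)) = Mul(-445021, Rational(-1, 313574)) = Rational(445021, 313574) ≈ 1.4192)
Mul(Add(Mul(14311, -1), 249867), Add(Function('J')(73), T)) = Mul(Add(Mul(14311, -1), 249867), Add(Add(-284, Mul(-1, 73)), Rational(445021, 313574))) = Mul(Add(-14311, 249867), Add(Add(-284, -73), Rational(445021, 313574))) = Mul(235556, Add(-357, Rational(445021, 313574))) = Mul(235556, Rational(-111500897, 313574)) = Rational(-13132352646866, 156787)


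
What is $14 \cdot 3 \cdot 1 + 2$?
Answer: $44$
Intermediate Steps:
$14 \cdot 3 \cdot 1 + 2 = 14 \cdot 3 + 2 = 42 + 2 = 44$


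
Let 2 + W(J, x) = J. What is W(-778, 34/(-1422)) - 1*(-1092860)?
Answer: 1092080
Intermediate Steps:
W(J, x) = -2 + J
W(-778, 34/(-1422)) - 1*(-1092860) = (-2 - 778) - 1*(-1092860) = -780 + 1092860 = 1092080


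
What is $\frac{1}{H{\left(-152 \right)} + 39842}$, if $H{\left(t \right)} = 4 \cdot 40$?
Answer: $\frac{1}{40002} \approx 2.4999 \cdot 10^{-5}$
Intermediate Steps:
$H{\left(t \right)} = 160$
$\frac{1}{H{\left(-152 \right)} + 39842} = \frac{1}{160 + 39842} = \frac{1}{40002}$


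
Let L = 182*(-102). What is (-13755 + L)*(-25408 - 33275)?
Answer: 1896575877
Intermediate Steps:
L = -18564
(-13755 + L)*(-25408 - 33275) = (-13755 - 18564)*(-25408 - 33275) = -32319*(-58683) = 1896575877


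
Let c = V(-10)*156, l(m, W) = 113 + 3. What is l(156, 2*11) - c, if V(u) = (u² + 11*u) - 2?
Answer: 1988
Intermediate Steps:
V(u) = -2 + u² + 11*u
l(m, W) = 116
c = -1872 (c = (-2 + (-10)² + 11*(-10))*156 = (-2 + 100 - 110)*156 = -12*156 = -1872)
l(156, 2*11) - c = 116 - 1*(-1872) = 116 + 1872 = 1988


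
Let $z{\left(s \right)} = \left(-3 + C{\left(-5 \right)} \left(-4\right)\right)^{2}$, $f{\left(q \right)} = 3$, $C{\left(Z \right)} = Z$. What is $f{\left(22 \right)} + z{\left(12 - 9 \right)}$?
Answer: $292$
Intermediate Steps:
$z{\left(s \right)} = 289$ ($z{\left(s \right)} = \left(-3 - -20\right)^{2} = \left(-3 + 20\right)^{2} = 17^{2} = 289$)
$f{\left(22 \right)} + z{\left(12 - 9 \right)} = 3 + 289 = 292$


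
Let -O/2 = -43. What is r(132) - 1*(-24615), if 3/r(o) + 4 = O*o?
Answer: 279331023/11348 ≈ 24615.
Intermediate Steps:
O = 86 (O = -2*(-43) = 86)
r(o) = 3/(-4 + 86*o)
r(132) - 1*(-24615) = 3/(2*(-2 + 43*132)) - 1*(-24615) = 3/(2*(-2 + 5676)) + 24615 = (3/2)/5674 + 24615 = (3/2)*(1/5674) + 24615 = 3/11348 + 24615 = 279331023/11348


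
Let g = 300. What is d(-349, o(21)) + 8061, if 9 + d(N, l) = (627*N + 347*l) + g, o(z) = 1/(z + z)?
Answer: -8839435/42 ≈ -2.1046e+5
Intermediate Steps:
o(z) = 1/(2*z)
d(N, l) = 291 + 347*l + 627*N (d(N, l) = -9 + ((627*N + 347*l) + 300) = -9 + ((347*l + 627*N) + 300) = -9 + (300 + 347*l + 627*N) = 291 + 347*l + 627*N)
d(-349, o(21)) + 8061 = (291 + 347*((½)/21) + 627*(-349)) + 8061 = (291 + 347*((½)*(1/21)) - 218823) + 8061 = (291 + 347*(1/42) - 218823) + 8061 = (291 + 347/42 - 218823) + 8061 = -9177997/42 + 8061 = -8839435/42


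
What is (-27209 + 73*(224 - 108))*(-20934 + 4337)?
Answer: 311044377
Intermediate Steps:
(-27209 + 73*(224 - 108))*(-20934 + 4337) = (-27209 + 73*116)*(-16597) = (-27209 + 8468)*(-16597) = -18741*(-16597) = 311044377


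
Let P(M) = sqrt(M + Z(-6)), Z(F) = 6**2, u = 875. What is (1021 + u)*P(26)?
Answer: 1896*sqrt(62) ≈ 14929.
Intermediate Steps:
Z(F) = 36
P(M) = sqrt(36 + M) (P(M) = sqrt(M + 36) = sqrt(36 + M))
(1021 + u)*P(26) = (1021 + 875)*sqrt(36 + 26) = 1896*sqrt(62)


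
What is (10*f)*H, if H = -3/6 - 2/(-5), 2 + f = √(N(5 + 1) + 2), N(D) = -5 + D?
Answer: 2 - √3 ≈ 0.26795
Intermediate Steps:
f = -2 + √3 (f = -2 + √((-5 + (5 + 1)) + 2) = -2 + √((-5 + 6) + 2) = -2 + √(1 + 2) = -2 + √3 ≈ -0.26795)
H = -⅒ (H = -3*⅙ - 2*(-⅕) = -½ + ⅖ = -⅒ ≈ -0.10000)
(10*f)*H = (10*(-2 + √3))*(-⅒) = (-20 + 10*√3)*(-⅒) = 2 - √3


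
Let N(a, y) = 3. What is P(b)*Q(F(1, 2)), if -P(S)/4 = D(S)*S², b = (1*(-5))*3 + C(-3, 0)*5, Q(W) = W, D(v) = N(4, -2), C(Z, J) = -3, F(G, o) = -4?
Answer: 43200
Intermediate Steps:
D(v) = 3
b = -30 (b = (1*(-5))*3 - 3*5 = -5*3 - 15 = -15 - 15 = -30)
P(S) = -12*S²
P(b)*Q(F(1, 2)) = -12*(-30)²*(-4) = -12*900*(-4) = -10800*(-4) = 43200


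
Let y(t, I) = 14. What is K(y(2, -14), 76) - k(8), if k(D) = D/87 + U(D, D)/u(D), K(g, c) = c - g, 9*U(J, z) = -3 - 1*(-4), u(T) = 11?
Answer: 177709/2871 ≈ 61.898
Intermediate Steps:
U(J, z) = 1/9 (U(J, z) = (-3 - 1*(-4))/9 = (-3 + 4)/9 = (1/9)*1 = 1/9)
k(D) = 1/99 + D/87 (k(D) = D/87 + (1/9)/11 = D*(1/87) + (1/9)*(1/11) = D/87 + 1/99 = 1/99 + D/87)
K(y(2, -14), 76) - k(8) = (76 - 1*14) - (1/99 + (1/87)*8) = (76 - 14) - (1/99 + 8/87) = 62 - 1*293/2871 = 62 - 293/2871 = 177709/2871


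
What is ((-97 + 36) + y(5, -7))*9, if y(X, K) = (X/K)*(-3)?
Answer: -3708/7 ≈ -529.71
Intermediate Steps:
y(X, K) = -3*X/K
((-97 + 36) + y(5, -7))*9 = ((-97 + 36) - 3*5/(-7))*9 = (-61 - 3*5*(-1/7))*9 = (-61 + 15/7)*9 = -412/7*9 = -3708/7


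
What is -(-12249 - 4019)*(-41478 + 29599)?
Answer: -193247572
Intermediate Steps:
-(-12249 - 4019)*(-41478 + 29599) = -(-16268)*(-11879) = -1*193247572 = -193247572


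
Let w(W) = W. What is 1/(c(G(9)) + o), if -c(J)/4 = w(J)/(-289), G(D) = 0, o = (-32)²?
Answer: 1/1024 ≈ 0.00097656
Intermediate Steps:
o = 1024
c(J) = 4*J/289 (c(J) = -4*J/(-289) = -4*J*(-1)/289 = -(-4)*J/289 = 4*J/289)
1/(c(G(9)) + o) = 1/((4/289)*0 + 1024) = 1/(0 + 1024) = 1/1024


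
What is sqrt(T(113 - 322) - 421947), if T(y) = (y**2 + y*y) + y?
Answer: I*sqrt(334794) ≈ 578.61*I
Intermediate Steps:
T(y) = y + 2*y**2 (T(y) = (y**2 + y**2) + y = 2*y**2 + y = y + 2*y**2)
sqrt(T(113 - 322) - 421947) = sqrt((113 - 322)*(1 + 2*(113 - 322)) - 421947) = sqrt(-209*(1 + 2*(-209)) - 421947) = sqrt(-209*(1 - 418) - 421947) = sqrt(-209*(-417) - 421947) = sqrt(87153 - 421947) = sqrt(-334794) = I*sqrt(334794)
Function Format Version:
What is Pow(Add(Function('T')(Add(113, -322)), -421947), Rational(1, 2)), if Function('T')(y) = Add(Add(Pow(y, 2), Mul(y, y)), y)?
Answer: Mul(I, Pow(334794, Rational(1, 2))) ≈ Mul(578.61, I)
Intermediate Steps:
Function('T')(y) = Add(y, Mul(2, Pow(y, 2))) (Function('T')(y) = Add(Add(Pow(y, 2), Pow(y, 2)), y) = Add(Mul(2, Pow(y, 2)), y) = Add(y, Mul(2, Pow(y, 2))))
Pow(Add(Function('T')(Add(113, -322)), -421947), Rational(1, 2)) = Pow(Add(Mul(Add(113, -322), Add(1, Mul(2, Add(113, -322)))), -421947), Rational(1, 2)) = Pow(Add(Mul(-209, Add(1, Mul(2, -209))), -421947), Rational(1, 2)) = Pow(Add(Mul(-209, Add(1, -418)), -421947), Rational(1, 2)) = Pow(Add(Mul(-209, -417), -421947), Rational(1, 2)) = Pow(Add(87153, -421947), Rational(1, 2)) = Pow(-334794, Rational(1, 2)) = Mul(I, Pow(334794, Rational(1, 2)))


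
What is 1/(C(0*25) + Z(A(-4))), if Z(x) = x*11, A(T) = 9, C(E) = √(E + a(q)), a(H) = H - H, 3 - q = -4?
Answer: 1/99 ≈ 0.010101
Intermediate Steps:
q = 7 (q = 3 - 1*(-4) = 3 + 4 = 7)
a(H) = 0
C(E) = √E (C(E) = √(E + 0) = √E)
Z(x) = 11*x
1/(C(0*25) + Z(A(-4))) = 1/(√(0*25) + 11*9) = 1/(√0 + 99) = 1/(0 + 99) = 1/99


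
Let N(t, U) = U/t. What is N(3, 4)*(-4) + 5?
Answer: -⅓ ≈ -0.33333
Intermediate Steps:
N(3, 4)*(-4) + 5 = (4/3)*(-4) + 5 = -16/3 + 5 = -⅓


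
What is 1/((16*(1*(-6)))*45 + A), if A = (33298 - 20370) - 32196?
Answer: -1/23588 ≈ -4.2394e-5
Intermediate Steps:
A = -19268 (A = 12928 - 32196 = -19268)
1/((16*(1*(-6)))*45 + A) = 1/((16*(1*(-6)))*45 - 19268) = 1/((16*(-6))*45 - 19268) = 1/(-96*45 - 19268) = 1/(-4320 - 19268) = 1/(-23588) = -1/23588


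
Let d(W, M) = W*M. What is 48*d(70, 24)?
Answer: 80640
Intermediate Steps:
d(W, M) = M*W
48*d(70, 24) = 48*(24*70) = 48*1680 = 80640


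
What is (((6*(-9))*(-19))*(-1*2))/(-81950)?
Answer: 1026/40975 ≈ 0.025040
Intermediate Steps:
(((6*(-9))*(-19))*(-1*2))/(-81950) = (-54*(-19)*(-2))*(-1/81950) = (1026*(-2))*(-1/81950) = -2052*(-1/81950) = 1026/40975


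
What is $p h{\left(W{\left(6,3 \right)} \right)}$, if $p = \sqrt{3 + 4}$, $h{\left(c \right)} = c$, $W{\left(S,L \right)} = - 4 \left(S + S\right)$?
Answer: $- 48 \sqrt{7} \approx -127.0$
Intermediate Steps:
$W{\left(S,L \right)} = - 8 S$ ($W{\left(S,L \right)} = - 4 \cdot 2 S = - 8 S$)
$p = \sqrt{7} \approx 2.6458$
$p h{\left(W{\left(6,3 \right)} \right)} = \sqrt{7} \left(\left(-8\right) 6\right) = \sqrt{7} \left(-48\right) = - 48 \sqrt{7}$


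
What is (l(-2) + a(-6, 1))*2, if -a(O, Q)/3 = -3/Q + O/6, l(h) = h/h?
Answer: 26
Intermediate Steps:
l(h) = 1
a(O, Q) = 9/Q - O/2 (a(O, Q) = -3*(-3/Q + O/6) = 9/Q - O/2)
(l(-2) + a(-6, 1))*2 = (1 + (9/1 - ½*(-6)))*2 = (1 + (9*1 + 3))*2 = (1 + (9 + 3))*2 = (1 + 12)*2 = 13*2 = 26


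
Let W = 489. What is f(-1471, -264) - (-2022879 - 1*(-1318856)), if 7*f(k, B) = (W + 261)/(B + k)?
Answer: 1710071717/2429 ≈ 7.0402e+5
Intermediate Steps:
f(k, B) = 750/(7*(B + k)) (f(k, B) = ((489 + 261)/(B + k))/7 = (750/(B + k))/7 = 750/(7*(B + k)))
f(-1471, -264) - (-2022879 - 1*(-1318856)) = 750/(7*(-264 - 1471)) - (-2022879 - 1*(-1318856)) = (750/7)/(-1735) - (-2022879 + 1318856) = (750/7)*(-1/1735) - 1*(-704023) = -150/2429 + 704023 = 1710071717/2429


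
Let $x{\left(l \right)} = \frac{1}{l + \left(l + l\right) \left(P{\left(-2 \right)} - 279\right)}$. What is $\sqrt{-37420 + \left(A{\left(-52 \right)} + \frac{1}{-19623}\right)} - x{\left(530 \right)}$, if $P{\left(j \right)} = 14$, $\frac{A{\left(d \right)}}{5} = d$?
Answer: $\frac{1}{280370} + \frac{i \sqrt{14509141040343}}{19623} \approx 3.5667 \cdot 10^{-6} + 194.11 i$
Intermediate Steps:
$A{\left(d \right)} = 5 d$
$x{\left(l \right)} = - \frac{1}{529 l}$ ($x{\left(l \right)} = \frac{1}{l + \left(l + l\right) \left(14 - 279\right)} = \frac{1}{l + 2 l \left(-265\right)} = \frac{1}{l - 530 l} = \frac{1}{\left(-529\right) l} = - \frac{1}{529 l}$)
$\sqrt{-37420 + \left(A{\left(-52 \right)} + \frac{1}{-19623}\right)} - x{\left(530 \right)} = \sqrt{-37420 + \left(5 \left(-52\right) + \frac{1}{-19623}\right)} - - \frac{1}{529 \cdot 530} = \sqrt{-37420 - \frac{5101981}{19623}} - \left(- \frac{1}{529}\right) \frac{1}{530} = \sqrt{-37420 - \frac{5101981}{19623}} - - \frac{1}{280370} = \sqrt{- \frac{739394641}{19623}} + \frac{1}{280370} = \frac{i \sqrt{14509141040343}}{19623} + \frac{1}{280370} = \frac{1}{280370} + \frac{i \sqrt{14509141040343}}{19623}$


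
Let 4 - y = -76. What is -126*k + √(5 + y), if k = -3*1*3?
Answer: 1134 + √85 ≈ 1143.2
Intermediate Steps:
y = 80 (y = 4 - 1*(-76) = 4 + 76 = 80)
k = -9 (k = -3*3 = -9)
-126*k + √(5 + y) = -126*(-9) + √(5 + 80) = 1134 + √85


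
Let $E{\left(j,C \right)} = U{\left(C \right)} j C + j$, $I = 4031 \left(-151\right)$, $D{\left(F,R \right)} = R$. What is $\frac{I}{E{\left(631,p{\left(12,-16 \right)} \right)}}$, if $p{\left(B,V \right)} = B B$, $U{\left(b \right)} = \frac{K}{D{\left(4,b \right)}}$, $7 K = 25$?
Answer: $- \frac{4260767}{20192} \approx -211.01$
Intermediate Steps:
$K = \frac{25}{7}$ ($K = \frac{1}{7} \cdot 25 = \frac{25}{7} \approx 3.5714$)
$U{\left(b \right)} = \frac{25}{7 b}$
$p{\left(B,V \right)} = B^{2}$
$I = -608681$
$E{\left(j,C \right)} = \frac{32 j}{7}$ ($E{\left(j,C \right)} = \frac{25}{7 C} j C + j = \frac{25 j}{7 C} C + j = \frac{25 j}{7} + j = \frac{32 j}{7}$)
$\frac{I}{E{\left(631,p{\left(12,-16 \right)} \right)}} = - \frac{608681}{\frac{32}{7} \cdot 631} = - \frac{608681}{\frac{20192}{7}} = \left(-608681\right) \frac{7}{20192} = - \frac{4260767}{20192}$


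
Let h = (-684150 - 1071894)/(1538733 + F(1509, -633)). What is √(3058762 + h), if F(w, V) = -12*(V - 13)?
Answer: √812820108984891790/515495 ≈ 1748.9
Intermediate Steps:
F(w, V) = 156 - 12*V (F(w, V) = -12*(-13 + V) = 156 - 12*V)
h = -585348/515495 (h = (-684150 - 1071894)/(1538733 + (156 - 12*(-633))) = -1756044/(1538733 + (156 + 7596)) = -1756044/(1538733 + 7752) = -1756044/1546485 = -1756044*1/1546485 = -585348/515495 ≈ -1.1355)
√(3058762 + h) = √(3058762 - 585348/515495) = √(1576775931842/515495) = √812820108984891790/515495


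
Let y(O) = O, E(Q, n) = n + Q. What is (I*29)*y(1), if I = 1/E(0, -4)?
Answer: -29/4 ≈ -7.2500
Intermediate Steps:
E(Q, n) = Q + n
I = -¼ (I = 1/(0 - 4) = 1/(-4) = -¼ ≈ -0.25000)
(I*29)*y(1) = -¼*29*1 = -29/4*1 = -29/4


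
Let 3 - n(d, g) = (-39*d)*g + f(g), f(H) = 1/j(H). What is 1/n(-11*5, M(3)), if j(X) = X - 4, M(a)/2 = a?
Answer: -2/25735 ≈ -7.7715e-5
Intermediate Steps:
M(a) = 2*a
j(X) = -4 + X
f(H) = 1/(-4 + H)
n(d, g) = 3 - 1/(-4 + g) + 39*d*g (n(d, g) = 3 - ((-39*d)*g + 1/(-4 + g)) = 3 - (-39*d*g + 1/(-4 + g)) = 3 - (1/(-4 + g) - 39*d*g) = 3 + (-1/(-4 + g) + 39*d*g) = 3 - 1/(-4 + g) + 39*d*g)
1/n(-11*5, M(3)) = 1/((-1 + 3*(1 + 13*(-11*5)*(2*3))*(-4 + 2*3))/(-4 + 2*3)) = 1/((-1 + 3*(1 + 13*(-55)*6)*(-4 + 6))/(-4 + 6)) = 1/((-1 + 3*(1 - 4290)*2)/2) = 1/((-1 + 3*(-4289)*2)/2) = 1/((-1 - 25734)/2) = 1/((½)*(-25735)) = 1/(-25735/2) = -2/25735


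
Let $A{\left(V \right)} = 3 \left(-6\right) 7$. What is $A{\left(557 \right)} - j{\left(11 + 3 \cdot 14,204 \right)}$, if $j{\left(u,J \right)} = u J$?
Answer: $-10938$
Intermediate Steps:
$j{\left(u,J \right)} = J u$
$A{\left(V \right)} = -126$ ($A{\left(V \right)} = \left(-18\right) 7 = -126$)
$A{\left(557 \right)} - j{\left(11 + 3 \cdot 14,204 \right)} = -126 - 204 \left(11 + 3 \cdot 14\right) = -126 - 204 \left(11 + 42\right) = -126 - 204 \cdot 53 = -126 - 10812 = -10938$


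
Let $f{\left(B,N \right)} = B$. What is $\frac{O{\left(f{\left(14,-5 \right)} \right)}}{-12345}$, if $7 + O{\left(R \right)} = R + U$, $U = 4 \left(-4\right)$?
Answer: $\frac{3}{4115} \approx 0.00072904$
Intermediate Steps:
$U = -16$
$O{\left(R \right)} = -23 + R$ ($O{\left(R \right)} = -7 + \left(R - 16\right) = -7 + \left(-16 + R\right) = -23 + R$)
$\frac{O{\left(f{\left(14,-5 \right)} \right)}}{-12345} = \frac{-23 + 14}{-12345} = \left(-9\right) \left(- \frac{1}{12345}\right) = \frac{3}{4115}$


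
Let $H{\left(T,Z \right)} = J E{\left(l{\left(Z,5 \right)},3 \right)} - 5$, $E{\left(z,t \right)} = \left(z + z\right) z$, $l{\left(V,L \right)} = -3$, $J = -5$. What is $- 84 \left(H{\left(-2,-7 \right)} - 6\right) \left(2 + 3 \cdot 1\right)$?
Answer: $42420$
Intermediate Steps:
$E{\left(z,t \right)} = 2 z^{2}$ ($E{\left(z,t \right)} = 2 z z = 2 z^{2}$)
$H{\left(T,Z \right)} = -95$ ($H{\left(T,Z \right)} = - 5 \cdot 2 \left(-3\right)^{2} - 5 = - 5 \cdot 2 \cdot 9 - 5 = \left(-5\right) 18 - 5 = -90 - 5 = -95$)
$- 84 \left(H{\left(-2,-7 \right)} - 6\right) \left(2 + 3 \cdot 1\right) = - 84 \left(-95 - 6\right) \left(2 + 3 \cdot 1\right) = - 84 \left(-95 - 6\right) \left(2 + 3\right) = \left(-84\right) \left(-101\right) 5 = 8484 \cdot 5 = 42420$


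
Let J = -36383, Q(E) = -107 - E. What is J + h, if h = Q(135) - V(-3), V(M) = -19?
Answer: -36606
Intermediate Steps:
h = -223 (h = (-107 - 1*135) - 1*(-19) = (-107 - 135) + 19 = -242 + 19 = -223)
J + h = -36383 - 223 = -36606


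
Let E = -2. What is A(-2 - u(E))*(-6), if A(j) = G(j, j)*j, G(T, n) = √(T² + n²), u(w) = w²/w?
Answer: 0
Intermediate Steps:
u(w) = w
A(j) = j*√2*√(j²) (A(j) = √(j² + j²)*j = √(2*j²)*j = (√2*√(j²))*j = j*√2*√(j²))
A(-2 - u(E))*(-6) = ((-2 - 1*(-2))*√2*√((-2 - 1*(-2))²))*(-6) = ((-2 + 2)*√2*√((-2 + 2)²))*(-6) = (0*√2*√(0²))*(-6) = (0*√2*√0)*(-6) = (0*√2*0)*(-6) = 0*(-6) = 0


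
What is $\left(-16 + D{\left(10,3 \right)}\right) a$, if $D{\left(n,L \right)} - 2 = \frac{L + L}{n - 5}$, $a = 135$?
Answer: $-1728$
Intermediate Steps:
$D{\left(n,L \right)} = 2 + \frac{2 L}{-5 + n}$ ($D{\left(n,L \right)} = 2 + \frac{L + L}{n - 5} = 2 + \frac{2 L}{-5 + n}$)
$\left(-16 + D{\left(10,3 \right)}\right) a = \left(-16 + \frac{2 \left(-5 + 3 + 10\right)}{-5 + 10}\right) 135 = \left(-16 + 2 \cdot \frac{1}{5} \cdot 8\right) 135 = \left(-16 + \frac{16}{5}\right) 135 = \left(- \frac{64}{5}\right) 135 = -1728$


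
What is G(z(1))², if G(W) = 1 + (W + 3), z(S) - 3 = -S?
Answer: 36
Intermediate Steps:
z(S) = 3 - S
G(W) = 4 + W (G(W) = 1 + (3 + W) = 4 + W)
G(z(1))² = (4 + (3 - 1*1))² = (4 + (3 - 1))² = (4 + 2)² = 6² = 36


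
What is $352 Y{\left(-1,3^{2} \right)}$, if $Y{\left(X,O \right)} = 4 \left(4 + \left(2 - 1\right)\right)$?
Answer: $7040$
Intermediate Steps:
$Y{\left(X,O \right)} = 20$ ($Y{\left(X,O \right)} = 4 \left(4 + 1\right) = 4 \cdot 5 = 20$)
$352 Y{\left(-1,3^{2} \right)} = 352 \cdot 20 = 7040$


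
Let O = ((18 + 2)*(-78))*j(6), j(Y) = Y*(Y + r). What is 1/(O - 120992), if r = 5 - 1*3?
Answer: -1/195872 ≈ -5.1054e-6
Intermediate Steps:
r = 2 (r = 5 - 3 = 2)
j(Y) = Y*(2 + Y) (j(Y) = Y*(Y + 2) = Y*(2 + Y))
O = -74880 (O = ((18 + 2)*(-78))*(6*(2 + 6)) = (20*(-78))*(6*8) = -1560*48 = -74880)
1/(O - 120992) = 1/(-74880 - 120992) = 1/(-195872) = -1/195872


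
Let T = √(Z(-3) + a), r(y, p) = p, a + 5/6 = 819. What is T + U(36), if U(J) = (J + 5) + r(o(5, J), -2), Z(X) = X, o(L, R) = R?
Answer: 39 + √29346/6 ≈ 67.551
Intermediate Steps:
a = 4909/6 (a = -⅚ + 819 = 4909/6 ≈ 818.17)
U(J) = 3 + J (U(J) = (J + 5) - 2 = (5 + J) - 2 = 3 + J)
T = √29346/6 (T = √(-3 + 4909/6) = √(4891/6) = √29346/6 ≈ 28.551)
T + U(36) = √29346/6 + (3 + 36) = √29346/6 + 39 = 39 + √29346/6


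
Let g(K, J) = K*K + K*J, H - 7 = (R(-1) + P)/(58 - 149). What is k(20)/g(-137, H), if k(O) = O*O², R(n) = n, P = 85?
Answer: 52000/116587 ≈ 0.44602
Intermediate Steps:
k(O) = O³
H = 79/13 (H = 7 + (-1 + 85)/(58 - 149) = 7 + 84/(-91) = 7 + 84*(-1/91) = 7 - 12/13 = 79/13 ≈ 6.0769)
g(K, J) = K² + J*K
k(20)/g(-137, H) = 20³/((-137*(79/13 - 137))) = 8000/((-137*(-1702/13))) = 8000/(233174/13) = 8000*(13/233174) = 52000/116587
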